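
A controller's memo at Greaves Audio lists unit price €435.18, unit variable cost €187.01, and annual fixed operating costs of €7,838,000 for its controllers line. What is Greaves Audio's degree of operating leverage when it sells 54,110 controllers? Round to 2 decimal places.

Contribution at this volume is 54,110 × €248.17 = €13,428,478.70.
Subtracting fixed costs: EBIT = €13,428,478.70 − €7,838,000 = €5,590,478.70.
So DOL = total CM / EBIT = €13,428,478.70 / €5,590,478.70 = 2.4020.

2.40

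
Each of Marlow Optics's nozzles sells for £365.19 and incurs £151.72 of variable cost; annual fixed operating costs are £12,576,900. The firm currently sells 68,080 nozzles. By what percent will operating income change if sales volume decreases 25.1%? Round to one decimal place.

-186.5%

Contribution at this volume is 68,080 × £213.47 = £14,533,037.60.
Operating income = contribution − fixed costs = £14,533,037.60 − £12,576,900 = £1,956,137.60.
DOL = contribution ÷ EBIT = £14,533,037.60 ÷ £1,956,137.60 = 7.4295.
%ΔEBIT = DOL × %ΔSales = 7.4295 × -25.1% = -186.5%.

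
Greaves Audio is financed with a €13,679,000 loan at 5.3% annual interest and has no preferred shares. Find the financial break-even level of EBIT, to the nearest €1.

€724,987

Annual interest = 5.3% × €13,679,000 = €724,987.00.
With no preferred dividends, EPS = 0 when EBIT exactly covers interest, so the financial break-even EBIT is €724,987.00.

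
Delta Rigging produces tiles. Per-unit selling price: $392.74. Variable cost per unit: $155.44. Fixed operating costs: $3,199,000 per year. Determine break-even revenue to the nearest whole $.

CM per unit = $392.74 − $155.44 = $237.30; CM ratio = $237.30 / $392.74 = 0.6042.
Break-even sales = FC ÷ CM ratio = $3,199,000 × $392.74 / $237.30 = $5,294,460.

$5,294,460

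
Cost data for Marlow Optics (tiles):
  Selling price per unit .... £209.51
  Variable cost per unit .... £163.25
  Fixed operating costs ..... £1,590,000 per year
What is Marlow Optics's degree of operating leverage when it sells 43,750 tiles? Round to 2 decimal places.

At 43,750 units, contribution = 43,750 × £46.26 = £2,023,875.00.
Subtracting fixed costs: EBIT = £2,023,875.00 − £1,590,000 = £433,875.00.
Degree of operating leverage = £2,023,875.00 / £433,875.00 = 4.6646.

4.66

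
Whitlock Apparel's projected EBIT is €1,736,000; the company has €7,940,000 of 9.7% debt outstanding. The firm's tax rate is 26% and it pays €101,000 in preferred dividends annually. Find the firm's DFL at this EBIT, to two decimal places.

2.09

Interest = €770,180.00.
Pre-tax preferred-dividend burden = €101,000 ÷ (1 − 0.26) = €136,486.49.
DFL = EBIT ÷ [EBIT − I − D_p/(1−t)] = €1,736,000 ÷ [€1,736,000 − €770,180.00 − €136,486.49] = €1,736,000 ÷ €829,333.51 = 2.0932.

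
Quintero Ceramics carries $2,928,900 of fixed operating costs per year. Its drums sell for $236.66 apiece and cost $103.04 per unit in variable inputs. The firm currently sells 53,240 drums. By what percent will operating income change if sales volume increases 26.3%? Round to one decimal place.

At 53,240 units, contribution = 53,240 × $133.62 = $7,113,928.80.
Subtracting fixed costs: EBIT = $7,113,928.80 − $2,928,900 = $4,185,028.80.
DOL = contribution ÷ EBIT = $7,113,928.80 ÷ $4,185,028.80 = 1.6999.
Operating income changes by 1.6999 × +26.3% = +44.7%.

+44.7%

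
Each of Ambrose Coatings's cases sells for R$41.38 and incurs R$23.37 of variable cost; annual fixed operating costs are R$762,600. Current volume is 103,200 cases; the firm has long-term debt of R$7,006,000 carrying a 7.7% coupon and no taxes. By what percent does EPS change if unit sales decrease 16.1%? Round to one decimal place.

-53.8%

Total contribution margin = 103,200 × R$18.01 = R$1,858,632.00.
Subtracting fixed costs: EBIT = R$1,858,632.00 − R$762,600 = R$1,096,032.00.
Interest = R$539,462.00, so EBIT − I = R$556,570.00.
DCL = total CM / (EBIT − I) = R$1,858,632.00 / R$556,570.00 = 3.3394.
%ΔEPS = DCL × %ΔSales = 3.3394 × -16.1% = -53.8%.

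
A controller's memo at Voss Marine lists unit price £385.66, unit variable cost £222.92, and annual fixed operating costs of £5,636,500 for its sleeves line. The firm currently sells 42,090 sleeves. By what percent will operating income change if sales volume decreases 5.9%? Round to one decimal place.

-33.3%

At 42,090 units, contribution = 42,090 × £162.74 = £6,849,726.60.
Operating income = contribution − fixed costs = £6,849,726.60 − £5,636,500 = £1,213,226.60.
Degree of operating leverage = £6,849,726.60 / £1,213,226.60 = 5.6459.
%ΔEBIT = DOL × %ΔSales = 5.6459 × -5.9% = -33.3%.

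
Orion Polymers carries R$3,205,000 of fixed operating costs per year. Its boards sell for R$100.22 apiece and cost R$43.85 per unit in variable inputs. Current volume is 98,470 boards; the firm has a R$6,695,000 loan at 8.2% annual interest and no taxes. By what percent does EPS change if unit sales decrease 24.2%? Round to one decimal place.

-74.8%

Total contribution margin = 98,470 × R$56.37 = R$5,550,753.90.
Operating income = contribution − fixed costs = R$5,550,753.90 − R$3,205,000 = R$2,345,753.90.
After interest of R$548,990.00, pre-tax earnings = R$1,796,763.90.
Degree of combined leverage = contribution ÷ (EBIT − I) = R$5,550,753.90 ÷ R$1,796,763.90 = 3.0893.
EPS therefore changes by 3.0893 × (-24.2%) = -74.8%.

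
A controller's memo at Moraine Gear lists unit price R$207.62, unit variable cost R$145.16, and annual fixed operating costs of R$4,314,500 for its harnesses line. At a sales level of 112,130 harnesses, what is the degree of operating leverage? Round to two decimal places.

2.60

Contribution at this volume is 112,130 × R$62.46 = R$7,003,639.80.
Subtracting fixed costs: EBIT = R$7,003,639.80 − R$4,314,500 = R$2,689,139.80.
DOL = contribution ÷ EBIT = R$7,003,639.80 ÷ R$2,689,139.80 = 2.6044.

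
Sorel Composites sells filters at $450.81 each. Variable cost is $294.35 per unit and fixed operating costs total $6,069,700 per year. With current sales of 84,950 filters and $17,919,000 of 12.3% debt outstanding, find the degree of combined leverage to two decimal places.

At 84,950 units, contribution = 84,950 × $156.46 = $13,291,277.00.
Subtracting fixed costs: EBIT = $13,291,277.00 − $6,069,700 = $7,221,577.00. Interest = $2,204,037.00.
DOL = $13,291,277.00 ÷ $7,221,577.00 = 1.8405; DFL = $7,221,577.00 ÷ $5,017,540.00 = 1.4393.
DCL = DOL × DFL = 1.8405 × 1.4393 = 2.6490.

2.65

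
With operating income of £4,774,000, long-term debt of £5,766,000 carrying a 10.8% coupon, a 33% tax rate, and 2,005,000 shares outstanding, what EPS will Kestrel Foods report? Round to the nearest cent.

Interest = £622,728.00, so EBT = £4,774,000 − £622,728.00 = £4,151,272.00.
Net income = £4,151,272.00 × (1 − 0.33) = £2,781,352.24.
EPS = £2,781,352.24 ÷ 2,005,000 = £1.39.

£1.39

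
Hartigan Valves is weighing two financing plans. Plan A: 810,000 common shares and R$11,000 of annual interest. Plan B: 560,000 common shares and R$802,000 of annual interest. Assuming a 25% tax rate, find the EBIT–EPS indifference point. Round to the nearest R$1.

R$2,573,840

Set EPS_A = EPS_B: (EBIT − R$11,000)(1 − 0.25) ÷ 810,000 = (EBIT − R$802,000)(1 − 0.25) ÷ 560,000.
The (1 − t) factor cancels: (EBIT − 11,000) × 560,000 = (EBIT − 802,000) × 810,000.
Solving, EBIT = (802,000·810,000 − 11,000·560,000) / (810,000 − 560,000) = 643,460,000,000 / 250,000 = 2,573,840.00.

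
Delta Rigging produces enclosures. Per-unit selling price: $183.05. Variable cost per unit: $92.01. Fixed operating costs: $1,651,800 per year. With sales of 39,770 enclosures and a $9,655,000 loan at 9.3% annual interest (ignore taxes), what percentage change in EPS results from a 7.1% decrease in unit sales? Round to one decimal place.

-24.0%

Total contribution margin = 39,770 × $91.04 = $3,620,660.80.
Operating income = contribution − fixed costs = $3,620,660.80 − $1,651,800 = $1,968,860.80.
Interest = $897,915.00, so EBIT − I = $1,070,945.80.
DCL = total CM / (EBIT − I) = $3,620,660.80 / $1,070,945.80 = 3.3808.
EPS therefore changes by 3.3808 × (-7.1%) = -24.0%.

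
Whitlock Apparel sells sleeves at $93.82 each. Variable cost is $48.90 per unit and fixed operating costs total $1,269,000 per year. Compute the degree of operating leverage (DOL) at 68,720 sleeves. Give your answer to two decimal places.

Total contribution margin = 68,720 × $44.92 = $3,086,902.40.
EBIT = $3,086,902.40 − $1,269,000 = $1,817,902.40.
DOL = contribution ÷ EBIT = $3,086,902.40 ÷ $1,817,902.40 = 1.6981.

1.70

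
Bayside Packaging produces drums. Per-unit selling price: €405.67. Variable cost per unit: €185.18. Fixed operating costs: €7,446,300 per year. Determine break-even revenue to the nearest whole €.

Contribution margin per unit = €405.67 − €185.18 = €220.49, a CM ratio of €220.49 ÷ €405.67 = 0.5435.
Break-even sales = FC ÷ CM ratio = €7,446,300 × €405.67 / €220.49 = €13,700,125.

€13,700,125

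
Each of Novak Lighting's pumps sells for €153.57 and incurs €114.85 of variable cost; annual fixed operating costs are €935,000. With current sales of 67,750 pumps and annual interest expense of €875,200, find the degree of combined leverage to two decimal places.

3.23

Contribution at this volume is 67,750 × €38.72 = €2,623,280.00.
EBIT = €2,623,280.00 − €935,000 = €1,688,280.00. Interest = €875,200.00, so EBIT − I = €813,080.00.
Degree of total leverage = total CM / (EBIT − interest) = €2,623,280.00 / €813,080.00 = 3.2263.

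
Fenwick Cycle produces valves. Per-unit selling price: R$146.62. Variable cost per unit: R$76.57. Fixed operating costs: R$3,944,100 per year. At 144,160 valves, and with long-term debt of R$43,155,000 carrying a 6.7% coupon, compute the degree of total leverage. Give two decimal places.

3.09

At 144,160 units, contribution = 144,160 × R$70.05 = R$10,098,408.00.
EBIT = R$10,098,408.00 − R$3,944,100 = R$6,154,308.00. Interest = R$2,891,385.00, so EBIT − I = R$3,262,923.00.
DCL = contribution ÷ (EBIT − I) = R$10,098,408.00 ÷ R$3,262,923.00 = 3.0949.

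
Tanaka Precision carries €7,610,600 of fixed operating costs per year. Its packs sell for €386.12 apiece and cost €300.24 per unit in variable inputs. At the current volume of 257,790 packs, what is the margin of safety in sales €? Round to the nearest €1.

€65,320,305

Each unit contributes €386.12 − €300.24 = €85.88. Break-even units = €7,610,600 ÷ €85.88 = 88,619.00; break-even revenue = 88,619.00 × €386.12 = €34,217,569.54.
Current sales = 257,790 × €386.12 = €99,537,874.80.
Margin of safety = €99,537,874.80 − €34,217,569.54 = €65,320,305.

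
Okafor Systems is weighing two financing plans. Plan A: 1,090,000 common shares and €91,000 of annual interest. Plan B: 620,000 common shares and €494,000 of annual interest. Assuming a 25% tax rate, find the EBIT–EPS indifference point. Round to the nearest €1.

€1,025,617

At indifference, (EBIT − 91,000)(1 − t)/1,090,000 = (EBIT − 494,000)(1 − t)/620,000.
The (1 − t) factor cancels: (EBIT − 91,000) × 620,000 = (EBIT − 494,000) × 1,090,000.
Solving, EBIT = (494,000·1,090,000 − 91,000·620,000) / (1,090,000 − 620,000) = 482,040,000,000 / 470,000 = 1,025,617.02.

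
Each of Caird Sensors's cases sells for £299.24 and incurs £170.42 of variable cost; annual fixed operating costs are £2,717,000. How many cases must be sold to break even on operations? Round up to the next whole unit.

21,092 cases

Contribution margin per unit = £299.24 − £170.42 = £128.82.
Break-even volume = fixed costs ÷ CM per unit = £2,717,000 ÷ £128.82 = 21,091.45, so 21,092 cases.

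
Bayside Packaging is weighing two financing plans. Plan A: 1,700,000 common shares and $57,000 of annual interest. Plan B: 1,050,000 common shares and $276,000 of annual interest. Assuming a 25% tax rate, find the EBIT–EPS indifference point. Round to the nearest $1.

$629,769

At indifference, (EBIT − 57,000)(1 − t)/1,700,000 = (EBIT − 276,000)(1 − t)/1,050,000.
Cancelling (1 − t) and cross-multiplying: 1,050,000·(EBIT − 57,000) = 1,700,000·(EBIT − 276,000).
EBIT × (1,700,000 − 1,050,000) = 276,000 × 1,700,000 − 57,000 × 1,050,000 = 409,350,000,000, so EBIT = 409,350,000,000 ÷ 650,000 = 629,769.23.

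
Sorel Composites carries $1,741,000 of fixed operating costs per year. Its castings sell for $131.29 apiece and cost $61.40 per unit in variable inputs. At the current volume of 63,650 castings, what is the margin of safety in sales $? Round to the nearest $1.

Contribution margin per unit = $131.29 − $61.40 = $69.89. Break-even units = $1,741,000 ÷ $69.89 = 24,910.57; break-even revenue = 24,910.57 × $131.29 = $3,270,509.23.
Actual sales revenue = 63,650 × $131.29 = $8,356,608.50.
Margin of safety = $8,356,608.50 − $3,270,509.23 = $5,086,099.

$5,086,099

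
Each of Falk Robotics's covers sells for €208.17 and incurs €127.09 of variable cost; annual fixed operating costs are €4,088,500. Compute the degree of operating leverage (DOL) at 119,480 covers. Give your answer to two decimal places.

At 119,480 units, contribution = 119,480 × €81.08 = €9,687,438.40.
EBIT = €9,687,438.40 − €4,088,500 = €5,598,938.40.
Degree of operating leverage = €9,687,438.40 / €5,598,938.40 = 1.7302.

1.73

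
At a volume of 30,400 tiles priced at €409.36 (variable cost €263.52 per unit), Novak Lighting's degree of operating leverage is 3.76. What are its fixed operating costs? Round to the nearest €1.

Contribution at this volume is 30,400 × €145.84 = €4,433,536.00.
Since DOL = CM ÷ EBIT, EBIT = €4,433,536.00 ÷ 3.76 = €1,179,131.91.
And FC = contribution − EBIT = €4,433,536.00 − €1,179,131.91 = €3,254,404.

€3,254,404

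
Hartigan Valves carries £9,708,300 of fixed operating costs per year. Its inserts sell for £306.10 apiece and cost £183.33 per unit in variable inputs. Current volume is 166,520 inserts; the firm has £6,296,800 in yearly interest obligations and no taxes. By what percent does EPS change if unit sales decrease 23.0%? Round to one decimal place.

-105.9%

At 166,520 units, contribution = 166,520 × £122.77 = £20,443,660.40.
EBIT = £20,443,660.40 − £9,708,300 = £10,735,360.40.
Interest = £6,296,800.00, so EBIT − I = £4,438,560.40.
Degree of combined leverage = contribution ÷ (EBIT − I) = £20,443,660.40 ÷ £4,438,560.40 = 4.6059.
EPS therefore changes by 4.6059 × (-23.0%) = -105.9%.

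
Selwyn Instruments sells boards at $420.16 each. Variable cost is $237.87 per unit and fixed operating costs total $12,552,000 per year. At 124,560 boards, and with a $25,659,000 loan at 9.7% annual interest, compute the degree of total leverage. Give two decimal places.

At 124,560 units, contribution = 124,560 × $182.29 = $22,706,042.40.
Subtracting fixed costs: EBIT = $22,706,042.40 − $12,552,000 = $10,154,042.40. Interest = $2,488,923.00, so EBIT − I = $7,665,119.40.
DCL = contribution ÷ (EBIT − I) = $22,706,042.40 ÷ $7,665,119.40 = 2.9623.

2.96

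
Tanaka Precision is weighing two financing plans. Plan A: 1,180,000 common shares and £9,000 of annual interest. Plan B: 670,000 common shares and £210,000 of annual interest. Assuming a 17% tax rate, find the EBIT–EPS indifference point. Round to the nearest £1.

At indifference, (EBIT − 9,000)(1 − t)/1,180,000 = (EBIT − 210,000)(1 − t)/670,000.
Cancelling (1 − t) and cross-multiplying: 670,000·(EBIT − 9,000) = 1,180,000·(EBIT − 210,000).
EBIT × (1,180,000 − 670,000) = 210,000 × 1,180,000 − 9,000 × 670,000 = 241,770,000,000, so EBIT = 241,770,000,000 ÷ 510,000 = 474,058.82.

£474,059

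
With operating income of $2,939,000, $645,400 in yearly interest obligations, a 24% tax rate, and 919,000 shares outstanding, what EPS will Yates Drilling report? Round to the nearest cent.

Interest = $645,400.00, so EBT = $2,939,000 − $645,400.00 = $2,293,600.00.
Net income = $2,293,600.00 × (1 − 0.24) = $1,743,136.00.
EPS = $1,743,136.00 ÷ 919,000 = $1.90.

$1.90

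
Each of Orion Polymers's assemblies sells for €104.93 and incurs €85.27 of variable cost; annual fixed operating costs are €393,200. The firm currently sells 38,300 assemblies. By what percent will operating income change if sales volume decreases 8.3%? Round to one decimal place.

-17.4%

Total contribution margin = 38,300 × €19.66 = €752,978.00.
EBIT = €752,978.00 − €393,200 = €359,778.00.
Degree of operating leverage = €752,978.00 / €359,778.00 = 2.0929.
Operating income changes by 2.0929 × -8.3% = -17.4%.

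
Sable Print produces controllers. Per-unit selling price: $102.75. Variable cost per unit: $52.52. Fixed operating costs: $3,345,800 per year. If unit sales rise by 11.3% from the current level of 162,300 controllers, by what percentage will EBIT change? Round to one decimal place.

Total contribution margin = 162,300 × $50.23 = $8,152,329.00.
Operating income = contribution − fixed costs = $8,152,329.00 − $3,345,800 = $4,806,529.00.
Degree of operating leverage = $8,152,329.00 / $4,806,529.00 = 1.6961.
%ΔEBIT = DOL × %ΔSales = 1.6961 × +11.3% = +19.2%.

+19.2%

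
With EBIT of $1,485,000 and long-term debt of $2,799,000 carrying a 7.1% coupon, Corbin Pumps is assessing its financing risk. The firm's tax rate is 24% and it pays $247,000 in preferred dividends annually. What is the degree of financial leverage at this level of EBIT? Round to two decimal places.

1.54

Annual interest charges come to $198,729.00.
Preferred dividends grossed up pre-tax: $247,000 / (1 − 0.24) = $325,000.00.
DFL = EBIT ÷ [EBIT − I − D_p/(1−t)] = $1,485,000 ÷ [$1,485,000 − $198,729.00 − $325,000.00] = $1,485,000 ÷ $961,271.00 = 1.5448.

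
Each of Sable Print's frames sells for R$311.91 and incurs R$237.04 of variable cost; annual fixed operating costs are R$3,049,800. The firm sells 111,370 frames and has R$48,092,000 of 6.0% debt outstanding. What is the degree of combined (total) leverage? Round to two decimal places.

3.47

At 111,370 units, contribution = 111,370 × R$74.87 = R$8,338,271.90.
EBIT = R$8,338,271.90 − R$3,049,800 = R$5,288,471.90. Interest = R$2,885,520.00, so EBIT − I = R$2,402,951.90.
DCL = contribution ÷ (EBIT − I) = R$8,338,271.90 ÷ R$2,402,951.90 = 3.4700.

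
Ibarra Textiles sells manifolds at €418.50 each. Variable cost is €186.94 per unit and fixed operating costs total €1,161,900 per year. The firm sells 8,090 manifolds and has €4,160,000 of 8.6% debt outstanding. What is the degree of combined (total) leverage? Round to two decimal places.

5.30

Total contribution margin = 8,090 × €231.56 = €1,873,320.40.
EBIT = €1,873,320.40 − €1,161,900 = €711,420.40. Interest = €357,760.00.
DOL = €1,873,320.40 ÷ €711,420.40 = 2.6332; DFL = €711,420.40 ÷ €353,660.40 = 2.0116.
Combined leverage = 2.6332 × 2.0116 = 5.2969.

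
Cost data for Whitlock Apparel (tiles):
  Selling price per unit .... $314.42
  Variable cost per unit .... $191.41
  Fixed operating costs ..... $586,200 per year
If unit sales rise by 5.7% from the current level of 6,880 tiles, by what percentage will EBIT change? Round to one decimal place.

Contribution at this volume is 6,880 × $123.01 = $846,308.80.
Operating income = contribution − fixed costs = $846,308.80 − $586,200 = $260,108.80.
Degree of operating leverage = $846,308.80 / $260,108.80 = 3.2537.
%ΔEBIT = DOL × %ΔSales = 3.2537 × +5.7% = +18.5%.

+18.5%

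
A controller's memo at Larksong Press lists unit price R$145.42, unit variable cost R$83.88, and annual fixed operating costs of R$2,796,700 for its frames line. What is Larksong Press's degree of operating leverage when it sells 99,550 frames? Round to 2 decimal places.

1.84

Contribution at this volume is 99,550 × R$61.54 = R$6,126,307.00.
Operating income = contribution − fixed costs = R$6,126,307.00 − R$2,796,700 = R$3,329,607.00.
So DOL = total CM / EBIT = R$6,126,307.00 / R$3,329,607.00 = 1.8399.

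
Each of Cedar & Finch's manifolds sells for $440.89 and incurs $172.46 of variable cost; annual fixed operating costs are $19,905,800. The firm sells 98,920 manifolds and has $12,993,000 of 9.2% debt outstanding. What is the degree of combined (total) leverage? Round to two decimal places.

4.87

Total contribution margin = 98,920 × $268.43 = $26,553,095.60.
Operating income = contribution − fixed costs = $26,553,095.60 − $19,905,800 = $6,647,295.60. Interest = $1,195,356.00, so EBIT − I = $5,451,939.60.
Degree of total leverage = total CM / (EBIT − interest) = $26,553,095.60 / $5,451,939.60 = 4.8704.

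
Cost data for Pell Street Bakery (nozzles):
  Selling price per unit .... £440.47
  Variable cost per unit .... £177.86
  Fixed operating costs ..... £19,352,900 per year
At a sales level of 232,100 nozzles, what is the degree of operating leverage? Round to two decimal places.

At 232,100 units, contribution = 232,100 × £262.61 = £60,951,781.00.
EBIT = £60,951,781.00 − £19,352,900 = £41,598,881.00.
DOL = contribution ÷ EBIT = £60,951,781.00 ÷ £41,598,881.00 = 1.4652.

1.47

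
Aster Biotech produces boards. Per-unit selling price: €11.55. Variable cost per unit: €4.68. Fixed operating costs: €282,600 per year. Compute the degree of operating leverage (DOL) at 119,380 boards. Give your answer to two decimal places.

1.53

At 119,380 units, contribution = 119,380 × €6.87 = €820,140.60.
Operating income = contribution − fixed costs = €820,140.60 − €282,600 = €537,540.60.
So DOL = total CM / EBIT = €820,140.60 / €537,540.60 = 1.5257.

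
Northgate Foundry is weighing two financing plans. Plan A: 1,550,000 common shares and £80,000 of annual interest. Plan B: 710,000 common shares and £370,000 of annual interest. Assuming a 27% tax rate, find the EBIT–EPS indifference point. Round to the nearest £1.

Set EPS_A = EPS_B: (EBIT − £80,000)(1 − 0.27) ÷ 1,550,000 = (EBIT − £370,000)(1 − 0.27) ÷ 710,000.
Cancelling (1 − t) and cross-multiplying: 710,000·(EBIT − 80,000) = 1,550,000·(EBIT − 370,000).
Solving, EBIT = (370,000·1,550,000 − 80,000·710,000) / (1,550,000 − 710,000) = 516,700,000,000 / 840,000 = 615,119.05.

£615,119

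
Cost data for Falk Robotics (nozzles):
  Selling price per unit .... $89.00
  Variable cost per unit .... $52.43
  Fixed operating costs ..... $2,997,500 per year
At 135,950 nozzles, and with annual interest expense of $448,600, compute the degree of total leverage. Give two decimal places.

3.26

Contribution at this volume is 135,950 × $36.57 = $4,971,691.50.
Subtracting fixed costs: EBIT = $4,971,691.50 − $2,997,500 = $1,974,191.50. Interest = $448,600.00, so EBIT − I = $1,525,591.50.
Degree of total leverage = total CM / (EBIT − interest) = $4,971,691.50 / $1,525,591.50 = 3.2589.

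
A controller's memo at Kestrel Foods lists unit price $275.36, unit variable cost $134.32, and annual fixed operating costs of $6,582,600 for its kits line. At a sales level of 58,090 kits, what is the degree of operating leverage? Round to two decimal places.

Contribution at this volume is 58,090 × $141.04 = $8,193,013.60.
Operating income = contribution − fixed costs = $8,193,013.60 − $6,582,600 = $1,610,413.60.
Degree of operating leverage = $8,193,013.60 / $1,610,413.60 = 5.0875.

5.09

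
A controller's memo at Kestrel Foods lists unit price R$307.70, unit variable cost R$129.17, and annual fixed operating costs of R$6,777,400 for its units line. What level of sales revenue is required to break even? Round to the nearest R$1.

R$11,680,983

CM per unit = R$307.70 − R$129.17 = R$178.53; CM ratio = R$178.53 / R$307.70 = 0.5802.
Break-even sales = FC ÷ CM ratio = R$6,777,400 × R$307.70 / R$178.53 = R$11,680,983.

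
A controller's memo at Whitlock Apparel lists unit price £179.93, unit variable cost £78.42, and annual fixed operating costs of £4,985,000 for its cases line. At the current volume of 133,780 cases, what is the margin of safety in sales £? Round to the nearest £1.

£15,234,950

Each unit contributes £179.93 − £78.42 = £101.51. Break-even units = £4,985,000 ÷ £101.51 = 49,108.46; break-even revenue = 49,108.46 × £179.93 = £8,836,085.61.
Actual sales revenue = 133,780 × £179.93 = £24,071,035.40.
Margin of safety = £24,071,035.40 − £8,836,085.61 = £15,234,950.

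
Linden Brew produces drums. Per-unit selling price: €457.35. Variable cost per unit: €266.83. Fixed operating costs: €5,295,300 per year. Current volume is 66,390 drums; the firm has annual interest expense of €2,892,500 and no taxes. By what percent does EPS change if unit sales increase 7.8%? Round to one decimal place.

Total contribution margin = 66,390 × €190.52 = €12,648,622.80.
Subtracting fixed costs: EBIT = €12,648,622.80 − €5,295,300 = €7,353,322.80.
After interest of €2,892,500.00, pre-tax earnings = €4,460,822.80.
DCL = total CM / (EBIT − I) = €12,648,622.80 / €4,460,822.80 = 2.8355.
%ΔEPS = DCL × %ΔSales = 2.8355 × +7.8% = +22.1%.

+22.1%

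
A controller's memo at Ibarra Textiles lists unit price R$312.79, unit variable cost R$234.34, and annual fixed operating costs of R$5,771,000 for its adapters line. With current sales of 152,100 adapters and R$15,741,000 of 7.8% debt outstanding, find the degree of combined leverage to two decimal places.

Total contribution margin = 152,100 × R$78.45 = R$11,932,245.00.
Operating income = contribution − fixed costs = R$11,932,245.00 − R$5,771,000 = R$6,161,245.00. Interest = R$1,227,798.00.
DOL = R$11,932,245.00 ÷ R$6,161,245.00 = 1.9367; DFL = R$6,161,245.00 ÷ R$4,933,447.00 = 1.2489.
DCL = DOL × DFL = 1.9367 × 1.2489 = 2.4187.

2.42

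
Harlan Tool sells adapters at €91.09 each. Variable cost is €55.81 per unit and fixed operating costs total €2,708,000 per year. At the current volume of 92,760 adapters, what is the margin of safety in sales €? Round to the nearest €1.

€1,457,680

Each unit contributes €91.09 − €55.81 = €35.28. Break-even units = €2,708,000 ÷ €35.28 = 76,757.37; break-even revenue = 76,757.37 × €91.09 = €6,991,828.80.
Actual sales revenue = 92,760 × €91.09 = €8,449,508.40.
Margin of safety = €8,449,508.40 − €6,991,828.80 = €1,457,680.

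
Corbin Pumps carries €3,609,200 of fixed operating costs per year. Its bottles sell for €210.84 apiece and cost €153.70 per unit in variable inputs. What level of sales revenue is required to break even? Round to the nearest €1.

CM per unit = €210.84 − €153.70 = €57.14; CM ratio = €57.14 / €210.84 = 0.2710.
Break-even sales = FC ÷ CM ratio = €3,609,200 × €210.84 / €57.14 = €13,317,531.

€13,317,531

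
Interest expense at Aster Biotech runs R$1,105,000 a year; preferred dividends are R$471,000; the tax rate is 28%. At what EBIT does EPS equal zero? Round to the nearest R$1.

Grossing the preferred dividend up to pre-tax terms: R$471,000 / (1 − 0.28) = R$654,166.67.
EPS = 0 when EBIT covers interest plus the pre-tax preferred burden: R$1,105,000 + R$654,166.67 = R$1,759,166.67.

R$1,759,167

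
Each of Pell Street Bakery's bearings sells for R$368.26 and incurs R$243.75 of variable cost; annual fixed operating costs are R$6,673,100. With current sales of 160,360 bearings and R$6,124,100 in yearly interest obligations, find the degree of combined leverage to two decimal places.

At 160,360 units, contribution = 160,360 × R$124.51 = R$19,966,423.60.
Subtracting fixed costs: EBIT = R$19,966,423.60 − R$6,673,100 = R$13,293,323.60. Interest = R$6,124,100.00, so EBIT − I = R$7,169,223.60.
DCL = contribution ÷ (EBIT − I) = R$19,966,423.60 ÷ R$7,169,223.60 = 2.7850.

2.79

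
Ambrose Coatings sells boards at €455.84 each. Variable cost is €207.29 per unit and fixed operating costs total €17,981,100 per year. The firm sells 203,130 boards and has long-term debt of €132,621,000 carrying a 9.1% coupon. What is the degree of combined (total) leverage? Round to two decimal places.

2.47

Total contribution margin = 203,130 × €248.55 = €50,487,961.50.
Subtracting fixed costs: EBIT = €50,487,961.50 − €17,981,100 = €32,506,861.50. Interest = €12,068,511.00, so EBIT − I = €20,438,350.50.
Degree of total leverage = total CM / (EBIT − interest) = €50,487,961.50 / €20,438,350.50 = 2.4703.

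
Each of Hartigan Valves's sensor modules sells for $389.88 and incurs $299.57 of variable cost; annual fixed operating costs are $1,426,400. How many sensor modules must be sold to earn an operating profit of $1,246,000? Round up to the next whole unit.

29,592 sensor modules

Each unit contributes $389.88 − $299.57 = $90.31.
Units = (FC + target) / CM = ($1,426,400 + $1,246,000) / $90.31 = 29,591.41, so 29,592 sensor modules.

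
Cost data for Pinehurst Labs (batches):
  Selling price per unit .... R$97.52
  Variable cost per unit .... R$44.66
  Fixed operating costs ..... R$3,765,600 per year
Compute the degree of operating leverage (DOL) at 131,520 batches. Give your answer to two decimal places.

Contribution at this volume is 131,520 × R$52.86 = R$6,952,147.20.
EBIT = R$6,952,147.20 − R$3,765,600 = R$3,186,547.20.
DOL = contribution ÷ EBIT = R$6,952,147.20 ÷ R$3,186,547.20 = 2.1817.

2.18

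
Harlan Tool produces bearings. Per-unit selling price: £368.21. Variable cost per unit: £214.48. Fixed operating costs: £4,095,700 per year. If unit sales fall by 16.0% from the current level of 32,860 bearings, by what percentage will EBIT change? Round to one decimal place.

At 32,860 units, contribution = 32,860 × £153.73 = £5,051,567.80.
Operating income = contribution − fixed costs = £5,051,567.80 − £4,095,700 = £955,867.80.
Degree of operating leverage = £5,051,567.80 / £955,867.80 = 5.2848.
So EBIT moves 5.2848 × (-16.0%) = -84.6%.

-84.6%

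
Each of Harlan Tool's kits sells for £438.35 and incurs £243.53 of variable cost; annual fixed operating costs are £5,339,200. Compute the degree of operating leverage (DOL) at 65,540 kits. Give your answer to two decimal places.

1.72

Total contribution margin = 65,540 × £194.82 = £12,768,502.80.
Subtracting fixed costs: EBIT = £12,768,502.80 − £5,339,200 = £7,429,302.80.
DOL = contribution ÷ EBIT = £12,768,502.80 ÷ £7,429,302.80 = 1.7187.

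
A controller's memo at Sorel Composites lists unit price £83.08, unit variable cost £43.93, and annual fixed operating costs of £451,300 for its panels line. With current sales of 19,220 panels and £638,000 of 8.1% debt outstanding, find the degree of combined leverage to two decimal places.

3.02

At 19,220 units, contribution = 19,220 × £39.15 = £752,463.00.
Subtracting fixed costs: EBIT = £752,463.00 − £451,300 = £301,163.00. Interest = £51,678.00.
DOL = £752,463.00 ÷ £301,163.00 = 2.4985; DFL = £301,163.00 ÷ £249,485.00 = 1.2071.
DCL = DOL × DFL = 2.4985 × 1.2071 = 3.0159.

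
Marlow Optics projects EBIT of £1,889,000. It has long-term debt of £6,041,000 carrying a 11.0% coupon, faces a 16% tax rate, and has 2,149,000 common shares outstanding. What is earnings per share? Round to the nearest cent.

£0.48

Interest = £664,510.00, so EBT = £1,889,000 − £664,510.00 = £1,224,490.00.
Net income = £1,224,490.00 × (1 − 0.16) = £1,028,571.60.
EPS = £1,028,571.60 ÷ 2,149,000 = £0.48.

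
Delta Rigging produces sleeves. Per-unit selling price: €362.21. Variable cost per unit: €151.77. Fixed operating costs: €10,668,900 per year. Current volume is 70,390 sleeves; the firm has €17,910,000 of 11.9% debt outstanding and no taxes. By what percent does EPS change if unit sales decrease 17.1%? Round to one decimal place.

-125.9%

Contribution at this volume is 70,390 × €210.44 = €14,812,871.60.
EBIT = €14,812,871.60 − €10,668,900 = €4,143,971.60.
Interest = €2,131,290.00, so EBIT − I = €2,012,681.60.
Degree of combined leverage = contribution ÷ (EBIT − I) = €14,812,871.60 ÷ €2,012,681.60 = 7.3598.
EPS therefore changes by 7.3598 × (-17.1%) = -125.9%.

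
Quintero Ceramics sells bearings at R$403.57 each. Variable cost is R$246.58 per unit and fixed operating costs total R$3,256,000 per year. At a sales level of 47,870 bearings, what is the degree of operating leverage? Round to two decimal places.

1.76

Total contribution margin = 47,870 × R$156.99 = R$7,515,111.30.
EBIT = R$7,515,111.30 − R$3,256,000 = R$4,259,111.30.
Degree of operating leverage = R$7,515,111.30 / R$4,259,111.30 = 1.7645.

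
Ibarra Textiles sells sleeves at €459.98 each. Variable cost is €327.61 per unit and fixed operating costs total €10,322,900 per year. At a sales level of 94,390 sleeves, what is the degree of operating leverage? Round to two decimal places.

5.75

Contribution at this volume is 94,390 × €132.37 = €12,494,404.30.
EBIT = €12,494,404.30 − €10,322,900 = €2,171,504.30.
Degree of operating leverage = €12,494,404.30 / €2,171,504.30 = 5.7538.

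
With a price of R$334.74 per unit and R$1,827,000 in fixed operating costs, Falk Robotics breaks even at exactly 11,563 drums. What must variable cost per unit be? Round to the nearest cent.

R$176.74

At break-even, FC = Q × (P − VC), so P − VC = R$1,827,000 ÷ 11,563 = R$158.0040.
Variable cost per unit = R$334.74 − R$158.0040 = R$176.74.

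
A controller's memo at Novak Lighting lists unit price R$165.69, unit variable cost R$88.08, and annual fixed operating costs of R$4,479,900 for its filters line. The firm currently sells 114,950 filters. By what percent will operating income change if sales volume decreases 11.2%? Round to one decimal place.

Total contribution margin = 114,950 × R$77.61 = R$8,921,269.50.
Subtracting fixed costs: EBIT = R$8,921,269.50 − R$4,479,900 = R$4,441,369.50.
DOL = contribution ÷ EBIT = R$8,921,269.50 ÷ R$4,441,369.50 = 2.0087.
Operating income changes by 2.0087 × -11.2% = -22.5%.

-22.5%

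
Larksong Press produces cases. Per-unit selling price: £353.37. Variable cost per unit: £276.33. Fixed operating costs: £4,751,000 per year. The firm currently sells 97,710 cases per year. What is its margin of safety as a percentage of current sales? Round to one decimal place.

36.9%

Contribution margin per unit = £353.37 − £276.33 = £77.04. Break-even units = £4,751,000 ÷ £77.04 = 61,669.26; break-even revenue = 61,669.26 × £353.37 = £21,792,067.37.
Current sales = 97,710 × £353.37 = £34,527,782.70.
Margin of safety = (£34,527,782.70 − £21,792,067.37) ÷ £34,527,782.70 = 36.9%.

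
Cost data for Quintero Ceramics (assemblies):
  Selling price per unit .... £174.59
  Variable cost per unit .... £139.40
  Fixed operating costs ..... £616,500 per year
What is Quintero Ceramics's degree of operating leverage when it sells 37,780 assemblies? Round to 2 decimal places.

Total contribution margin = 37,780 × £35.19 = £1,329,478.20.
Subtracting fixed costs: EBIT = £1,329,478.20 − £616,500 = £712,978.20.
So DOL = total CM / EBIT = £1,329,478.20 / £712,978.20 = 1.8647.

1.86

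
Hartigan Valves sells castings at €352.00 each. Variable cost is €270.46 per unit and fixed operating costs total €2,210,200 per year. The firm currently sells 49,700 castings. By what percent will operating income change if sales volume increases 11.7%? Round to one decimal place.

+25.7%

At 49,700 units, contribution = 49,700 × €81.54 = €4,052,538.00.
Operating income = contribution − fixed costs = €4,052,538.00 − €2,210,200 = €1,842,338.00.
DOL = contribution ÷ EBIT = €4,052,538.00 ÷ €1,842,338.00 = 2.1997.
%ΔEBIT = DOL × %ΔSales = 2.1997 × +11.7% = +25.7%.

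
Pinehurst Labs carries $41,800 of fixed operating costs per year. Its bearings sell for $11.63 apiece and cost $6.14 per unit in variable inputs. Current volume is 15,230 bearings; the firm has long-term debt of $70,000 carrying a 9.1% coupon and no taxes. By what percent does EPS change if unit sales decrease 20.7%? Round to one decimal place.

Total contribution margin = 15,230 × $5.49 = $83,612.70.
Subtracting fixed costs: EBIT = $83,612.70 − $41,800 = $41,812.70.
Interest = $6,370.00, so EBIT − I = $35,442.70.
Degree of combined leverage = contribution ÷ (EBIT − I) = $83,612.70 ÷ $35,442.70 = 2.3591.
EPS therefore changes by 2.3591 × (-20.7%) = -48.8%.

-48.8%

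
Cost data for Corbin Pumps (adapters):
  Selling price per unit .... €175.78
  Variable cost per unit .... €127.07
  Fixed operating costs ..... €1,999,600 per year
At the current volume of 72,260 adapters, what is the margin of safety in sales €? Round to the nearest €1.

€5,485,897

Each unit contributes €175.78 − €127.07 = €48.71. Break-even units = €1,999,600 ÷ €48.71 = 41,051.12; break-even revenue = 41,051.12 × €175.78 = €7,215,965.67.
Current sales = 72,260 × €175.78 = €12,701,862.80.
Margin of safety = €12,701,862.80 − €7,215,965.67 = €5,485,897.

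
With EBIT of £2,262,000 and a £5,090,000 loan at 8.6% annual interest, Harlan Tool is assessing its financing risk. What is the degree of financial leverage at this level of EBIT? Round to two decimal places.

Annual interest charges come to £437,740.00.
DFL = EBIT ÷ (EBIT − I) = £2,262,000 ÷ (£2,262,000 − £437,740.00) = £2,262,000 ÷ £1,824,260.00 = 1.2400.

1.24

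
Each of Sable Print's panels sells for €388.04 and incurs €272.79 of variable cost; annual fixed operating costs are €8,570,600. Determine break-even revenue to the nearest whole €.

Contribution margin per unit = €388.04 − €272.79 = €115.25, a CM ratio of €115.25 ÷ €388.04 = 0.2970.
Break-even sales = FC ÷ CM ratio = €8,570,600 × €388.04 / €115.25 = €28,856,708.

€28,856,708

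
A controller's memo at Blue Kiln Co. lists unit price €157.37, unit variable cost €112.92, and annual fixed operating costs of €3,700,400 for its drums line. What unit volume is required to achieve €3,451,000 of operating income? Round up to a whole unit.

Each unit contributes €157.37 − €112.92 = €44.45.
Need Q such that Q × €44.45 − €3,700,400 = €3,451,000, i.e. Q = €7,151,400 / €44.45 = 160,886.39 → 160,887.

160,887 drums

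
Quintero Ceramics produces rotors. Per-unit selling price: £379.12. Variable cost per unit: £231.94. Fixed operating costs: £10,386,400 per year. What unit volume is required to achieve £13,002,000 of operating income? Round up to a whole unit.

Contribution margin per unit = £379.12 − £231.94 = £147.18.
Need Q such that Q × £147.18 − £10,386,400 = £13,002,000, i.e. Q = £23,388,400 / £147.18 = 158,910.18 → 158,911.

158,911 rotors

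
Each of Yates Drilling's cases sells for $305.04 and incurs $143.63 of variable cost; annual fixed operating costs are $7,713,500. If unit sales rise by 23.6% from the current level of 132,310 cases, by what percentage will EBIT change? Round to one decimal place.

Contribution at this volume is 132,310 × $161.41 = $21,356,157.10.
EBIT = $21,356,157.10 − $7,713,500 = $13,642,657.10.
DOL = contribution ÷ EBIT = $21,356,157.10 ÷ $13,642,657.10 = 1.5654.
Operating income changes by 1.5654 × +23.6% = +36.9%.

+36.9%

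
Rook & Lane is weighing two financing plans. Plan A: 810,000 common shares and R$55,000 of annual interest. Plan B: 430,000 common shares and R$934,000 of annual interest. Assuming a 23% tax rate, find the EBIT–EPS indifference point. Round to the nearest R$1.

Set EPS_A = EPS_B: (EBIT − R$55,000)(1 − 0.23) ÷ 810,000 = (EBIT − R$934,000)(1 − 0.23) ÷ 430,000.
Cancelling (1 − t) and cross-multiplying: 430,000·(EBIT − 55,000) = 810,000·(EBIT − 934,000).
EBIT × (810,000 − 430,000) = 934,000 × 810,000 − 55,000 × 430,000 = 732,890,000,000, so EBIT = 732,890,000,000 ÷ 380,000 = 1,928,657.89.

R$1,928,658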